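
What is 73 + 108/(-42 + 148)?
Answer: 3923/53 ≈ 74.019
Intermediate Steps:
73 + 108/(-42 + 148) = 73 + 108/106 = 73 + (1/106)*108 = 73 + 54/53 = 3923/53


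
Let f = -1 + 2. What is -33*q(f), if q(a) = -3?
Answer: 99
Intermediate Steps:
f = 1
-33*q(f) = -33*(-3) = 99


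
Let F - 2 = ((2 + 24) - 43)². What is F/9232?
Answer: 291/9232 ≈ 0.031521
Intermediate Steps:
F = 291 (F = 2 + ((2 + 24) - 43)² = 2 + (26 - 43)² = 2 + (-17)² = 2 + 289 = 291)
F/9232 = 291/9232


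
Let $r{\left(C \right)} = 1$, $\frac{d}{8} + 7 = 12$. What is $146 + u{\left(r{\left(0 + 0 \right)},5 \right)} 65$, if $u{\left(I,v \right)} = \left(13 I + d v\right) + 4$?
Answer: $14251$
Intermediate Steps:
$d = 40$ ($d = -56 + 8 \cdot 12 = -56 + 96 = 40$)
$u{\left(I,v \right)} = 4 + 13 I + 40 v$ ($u{\left(I,v \right)} = \left(13 I + 40 v\right) + 4 = 4 + 13 I + 40 v$)
$146 + u{\left(r{\left(0 + 0 \right)},5 \right)} 65 = 146 + \left(4 + 13 \cdot 1 + 40 \cdot 5\right) 65 = 146 + \left(4 + 13 + 200\right) 65 = 146 + 217 \cdot 65 = 146 + 14105 = 14251$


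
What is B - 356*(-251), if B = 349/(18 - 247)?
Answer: 20462175/229 ≈ 89355.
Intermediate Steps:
B = -349/229 (B = 349/(-229) = 349*(-1/229) = -349/229 ≈ -1.5240)
B - 356*(-251) = -349/229 - 356*(-251) = -349/229 + 89356 = 20462175/229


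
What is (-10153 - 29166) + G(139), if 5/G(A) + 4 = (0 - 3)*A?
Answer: -16553304/421 ≈ -39319.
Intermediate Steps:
G(A) = 5/(-4 - 3*A) (G(A) = 5/(-4 + (0 - 3)*A) = 5/(-4 - 3*A))
(-10153 - 29166) + G(139) = (-10153 - 29166) - 5/(4 + 3*139) = -39319 - 5/(4 + 417) = -39319 - 5/421 = -16553304/421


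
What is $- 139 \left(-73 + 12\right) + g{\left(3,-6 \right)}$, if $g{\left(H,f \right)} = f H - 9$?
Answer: $8452$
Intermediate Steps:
$g{\left(H,f \right)} = -9 + H f$ ($g{\left(H,f \right)} = H f - 9 = -9 + H f$)
$- 139 \left(-73 + 12\right) + g{\left(3,-6 \right)} = - 139 \left(-73 + 12\right) + \left(-9 + 3 \left(-6\right)\right) = \left(-139\right) \left(-61\right) - 27 = 8479 - 27 = 8452$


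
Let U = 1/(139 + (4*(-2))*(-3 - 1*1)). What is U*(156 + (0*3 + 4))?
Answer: 160/171 ≈ 0.93567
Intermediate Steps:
U = 1/171 (U = 1/(139 - 8*(-3 - 1)) = 1/(139 - 8*(-4)) = 1/(139 + 32) = 1/171 ≈ 0.0058480)
U*(156 + (0*3 + 4)) = (156 + (0*3 + 4))/171 = (156 + (0 + 4))/171 = (156 + 4)/171 = (1/171)*160 = 160/171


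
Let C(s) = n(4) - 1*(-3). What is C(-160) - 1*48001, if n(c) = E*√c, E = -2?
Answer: -48002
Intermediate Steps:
n(c) = -2*√c
C(s) = -1 (C(s) = -2*√4 - 1*(-3) = -2*2 + 3 = -4 + 3 = -1)
C(-160) - 1*48001 = -1 - 1*48001 = -1 - 48001 = -48002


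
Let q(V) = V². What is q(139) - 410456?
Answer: -391135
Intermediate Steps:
q(139) - 410456 = 139² - 410456 = 19321 - 410456 = -391135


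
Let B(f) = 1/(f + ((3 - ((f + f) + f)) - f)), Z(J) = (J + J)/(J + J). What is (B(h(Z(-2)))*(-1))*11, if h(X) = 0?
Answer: -11/3 ≈ -3.6667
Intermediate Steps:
Z(J) = 1 (Z(J) = (2*J)/((2*J)) = (2*J)*(1/(2*J)) = 1)
B(f) = 1/(3 - 3*f) (B(f) = 1/(f + ((3 - (2*f + f)) - f)) = 1/(f + ((3 - 3*f) - f)) = 1/(f + (3 - 4*f)) = 1/(3 - 3*f))
(B(h(Z(-2)))*(-1))*11 = (-1/(-3 + 3*0)*(-1))*11 = (-1/(-3 + 0)*(-1))*11 = (-1/(-3)*(-1))*11 = (-1*(-1/3)*(-1))*11 = ((1/3)*(-1))*11 = -1/3*11 = -11/3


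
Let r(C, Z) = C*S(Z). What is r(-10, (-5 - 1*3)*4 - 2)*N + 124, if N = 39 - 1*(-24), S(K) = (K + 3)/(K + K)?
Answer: -5549/34 ≈ -163.21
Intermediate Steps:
S(K) = (3 + K)/(2*K) (S(K) = (3 + K)/((2*K)) = (3 + K)*(1/(2*K)) = (3 + K)/(2*K))
N = 63 (N = 39 + 24 = 63)
r(C, Z) = C*(3 + Z)/(2*Z) (r(C, Z) = C*((3 + Z)/(2*Z)) = C*(3 + Z)/(2*Z))
r(-10, (-5 - 1*3)*4 - 2)*N + 124 = ((½)*(-10)*(3 + ((-5 - 1*3)*4 - 2))/((-5 - 1*3)*4 - 2))*63 + 124 = ((½)*(-10)*(3 + ((-5 - 3)*4 - 2))/((-5 - 3)*4 - 2))*63 + 124 = ((½)*(-10)*(3 + (-8*4 - 2))/(-8*4 - 2))*63 + 124 = ((½)*(-10)*(3 + (-32 - 2))/(-32 - 2))*63 + 124 = ((½)*(-10)*(3 - 34)/(-34))*63 + 124 = ((½)*(-10)*(-1/34)*(-31))*63 + 124 = -155/34*63 + 124 = -9765/34 + 124 = -5549/34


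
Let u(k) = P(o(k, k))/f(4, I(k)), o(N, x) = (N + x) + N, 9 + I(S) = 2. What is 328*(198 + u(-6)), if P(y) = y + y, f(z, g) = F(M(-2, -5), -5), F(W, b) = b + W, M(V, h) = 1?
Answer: 67896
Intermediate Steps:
I(S) = -7 (I(S) = -9 + 2 = -7)
o(N, x) = x + 2*N
F(W, b) = W + b
f(z, g) = -4 (f(z, g) = 1 - 5 = -4)
P(y) = 2*y
u(k) = -3*k/2 (u(k) = (2*(k + 2*k))/(-4) = (2*(3*k))*(-¼) = (6*k)*(-¼) = -3*k/2)
328*(198 + u(-6)) = 328*(198 - 3/2*(-6)) = 328*(198 + 9) = 328*207 = 67896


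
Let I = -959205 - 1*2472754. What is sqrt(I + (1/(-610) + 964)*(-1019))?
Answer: I*sqrt(1642551105910)/610 ≈ 2101.0*I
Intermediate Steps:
I = -3431959 (I = -959205 - 2472754 = -3431959)
sqrt(I + (1/(-610) + 964)*(-1019)) = sqrt(-3431959 + (1/(-610) + 964)*(-1019)) = sqrt(-3431959 + (-1/610 + 964)*(-1019)) = sqrt(-3431959 + (588039/610)*(-1019)) = sqrt(-3431959 - 599211741/610) = sqrt(-2692706731/610) = I*sqrt(1642551105910)/610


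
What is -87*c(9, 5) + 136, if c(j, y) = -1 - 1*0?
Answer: 223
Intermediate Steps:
c(j, y) = -1 (c(j, y) = -1 + 0 = -1)
-87*c(9, 5) + 136 = -87*(-1) + 136 = 87 + 136 = 223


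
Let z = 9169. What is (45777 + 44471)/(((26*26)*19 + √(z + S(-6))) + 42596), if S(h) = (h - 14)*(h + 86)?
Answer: 90248/55527 ≈ 1.6253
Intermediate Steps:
S(h) = (-14 + h)*(86 + h)
(45777 + 44471)/(((26*26)*19 + √(z + S(-6))) + 42596) = (45777 + 44471)/(((26*26)*19 + √(9169 + (-1204 + (-6)² + 72*(-6)))) + 42596) = 90248/((676*19 + √(9169 + (-1204 + 36 - 432))) + 42596) = 90248/((12844 + √(9169 - 1600)) + 42596) = 90248/((12844 + √7569) + 42596) = 90248/((12844 + 87) + 42596) = 90248/(12931 + 42596) = 90248/55527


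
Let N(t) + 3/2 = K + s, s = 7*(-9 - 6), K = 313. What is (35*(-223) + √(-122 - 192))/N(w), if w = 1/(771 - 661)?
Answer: -2230/59 + 2*I*√314/413 ≈ -37.797 + 0.085811*I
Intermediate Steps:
w = 1/110 ≈ 0.0090909
s = -105 (s = 7*(-15) = -105)
N(t) = 413/2 (N(t) = -3/2 + (313 - 105) = -3/2 + 208 = 413/2)
(35*(-223) + √(-122 - 192))/N(w) = (35*(-223) + √(-122 - 192))/(413/2) = (-7805 + √(-314))*(2/413) = (-7805 + I*√314)*(2/413) = -2230/59 + 2*I*√314/413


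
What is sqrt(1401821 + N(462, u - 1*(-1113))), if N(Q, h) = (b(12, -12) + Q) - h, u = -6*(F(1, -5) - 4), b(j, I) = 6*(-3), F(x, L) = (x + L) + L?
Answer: sqrt(1401074) ≈ 1183.7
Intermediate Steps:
F(x, L) = x + 2*L (F(x, L) = (L + x) + L = x + 2*L)
b(j, I) = -18
u = 78 (u = -6*((1 + 2*(-5)) - 4) = -6*((1 - 10) - 4) = -6*(-9 - 4) = -6*(-13) = 78)
N(Q, h) = -18 + Q - h (N(Q, h) = (-18 + Q) - h = -18 + Q - h)
sqrt(1401821 + N(462, u - 1*(-1113))) = sqrt(1401821 + (-18 + 462 - (78 - 1*(-1113)))) = sqrt(1401821 + (-18 + 462 - (78 + 1113))) = sqrt(1401821 + (-18 + 462 - 1*1191)) = sqrt(1401821 + (-18 + 462 - 1191)) = sqrt(1401821 - 747) = sqrt(1401074)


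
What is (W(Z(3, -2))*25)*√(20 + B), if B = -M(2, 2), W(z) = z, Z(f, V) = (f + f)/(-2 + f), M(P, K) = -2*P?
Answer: 300*√6 ≈ 734.85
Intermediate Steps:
Z(f, V) = 2*f/(-2 + f) (Z(f, V) = (2*f)/(-2 + f) = 2*f/(-2 + f))
B = 4 (B = -(-2)*2 = -1*(-4) = 4)
(W(Z(3, -2))*25)*√(20 + B) = ((2*3/(-2 + 3))*25)*√(20 + 4) = ((2*3/1)*25)*√24 = ((2*3*1)*25)*(2*√6) = (6*25)*(2*√6) = 150*(2*√6) = 300*√6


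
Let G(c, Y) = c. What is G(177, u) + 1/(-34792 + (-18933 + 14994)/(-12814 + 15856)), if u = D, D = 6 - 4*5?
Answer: 480356151/2713877 ≈ 177.00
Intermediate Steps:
D = -14 (D = 6 - 20 = -14)
u = -14
G(177, u) + 1/(-34792 + (-18933 + 14994)/(-12814 + 15856)) = 177 + 1/(-34792 + (-18933 + 14994)/(-12814 + 15856)) = 177 + 1/(-34792 - 3939/3042) = 177 + 1/(-34792 - 3939*1/3042) = 177 + 1/(-34792 - 101/78) = 177 + 1/(-2713877/78) = 177 - 78/2713877 = 480356151/2713877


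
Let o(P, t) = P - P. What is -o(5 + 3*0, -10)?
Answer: 0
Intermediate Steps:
o(P, t) = 0
-o(5 + 3*0, -10) = -1*0 = 0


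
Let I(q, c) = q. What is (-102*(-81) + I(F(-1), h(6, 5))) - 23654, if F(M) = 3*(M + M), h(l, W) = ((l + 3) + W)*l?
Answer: -15398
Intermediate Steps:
h(l, W) = l*(3 + W + l) (h(l, W) = ((3 + l) + W)*l = (3 + W + l)*l = l*(3 + W + l))
F(M) = 6*M (F(M) = 3*(2*M) = 6*M)
(-102*(-81) + I(F(-1), h(6, 5))) - 23654 = (-102*(-81) + 6*(-1)) - 23654 = (8262 - 6) - 23654 = 8256 - 23654 = -15398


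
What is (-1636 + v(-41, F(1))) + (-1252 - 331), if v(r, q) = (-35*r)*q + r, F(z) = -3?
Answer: -7565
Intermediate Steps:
v(r, q) = r - 35*q*r (v(r, q) = -35*q*r + r = r - 35*q*r)
(-1636 + v(-41, F(1))) + (-1252 - 331) = (-1636 - 41*(1 - 35*(-3))) + (-1252 - 331) = (-1636 - 41*(1 + 105)) - 1583 = (-1636 - 41*106) - 1583 = (-1636 - 4346) - 1583 = -5982 - 1583 = -7565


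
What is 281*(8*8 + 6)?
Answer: 19670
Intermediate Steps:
281*(8*8 + 6) = 281*(64 + 6) = 281*70 = 19670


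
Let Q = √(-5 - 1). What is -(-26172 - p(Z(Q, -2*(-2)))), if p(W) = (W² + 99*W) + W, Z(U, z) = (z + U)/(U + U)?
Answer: 314659/12 - 101*I*√6/3 ≈ 26222.0 - 82.466*I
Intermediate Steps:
Q = I*√6 (Q = √(-6) = I*√6 ≈ 2.4495*I)
Z(U, z) = (U + z)/(2*U) (Z(U, z) = (U + z)/((2*U)) = (U + z)*(1/(2*U)) = (U + z)/(2*U))
p(W) = W² + 100*W
-(-26172 - p(Z(Q, -2*(-2)))) = -(-26172 - (I*√6 - 2*(-2))/(2*((I*√6)))*(100 + (I*√6 - 2*(-2))/(2*((I*√6))))) = -(-26172 - (-I*√6/6)*(I*√6 + 4)/2*(100 + (-I*√6/6)*(I*√6 + 4)/2)) = -(-26172 - (-I*√6/6)*(4 + I*√6)/2*(100 + (-I*√6/6)*(4 + I*√6)/2)) = -(-26172 - (-I*√6*(4 + I*√6)/12)*(100 - I*√6*(4 + I*√6)/12)) = -(-26172 - (-1)*I*√6*(4 + I*√6)*(100 - I*√6*(4 + I*√6)/12)/12) = -(-26172 + I*√6*(4 + I*√6)*(100 - I*√6*(4 + I*√6)/12)/12) = 26172 - I*√6*(4 + I*√6)*(100 - I*√6*(4 + I*√6)/12)/12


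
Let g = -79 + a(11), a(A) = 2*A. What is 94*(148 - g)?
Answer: 19270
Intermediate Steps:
g = -57 (g = -79 + 2*11 = -79 + 22 = -57)
94*(148 - g) = 94*(148 - 1*(-57)) = 94*(148 + 57) = 94*205 = 19270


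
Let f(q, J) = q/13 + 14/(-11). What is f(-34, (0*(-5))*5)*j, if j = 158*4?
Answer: -351392/143 ≈ -2457.3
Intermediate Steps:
j = 632
f(q, J) = -14/11 + q/13 (f(q, J) = q*(1/13) + 14*(-1/11) = q/13 - 14/11 = -14/11 + q/13)
f(-34, (0*(-5))*5)*j = (-14/11 + (1/13)*(-34))*632 = (-14/11 - 34/13)*632 = -556/143*632 = -351392/143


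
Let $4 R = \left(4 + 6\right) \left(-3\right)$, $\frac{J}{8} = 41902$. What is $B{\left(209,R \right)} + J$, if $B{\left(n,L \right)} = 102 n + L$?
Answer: $\frac{713053}{2} \approx 3.5653 \cdot 10^{5}$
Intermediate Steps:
$J = 335216$ ($J = 8 \cdot 41902 = 335216$)
$R = - \frac{15}{2}$ ($R = \frac{\left(4 + 6\right) \left(-3\right)}{4} = \frac{10 \left(-3\right)}{4} = \frac{1}{4} \left(-30\right) = - \frac{15}{2} \approx -7.5$)
$B{\left(n,L \right)} = L + 102 n$
$B{\left(209,R \right)} + J = \left(- \frac{15}{2} + 102 \cdot 209\right) + 335216 = \left(- \frac{15}{2} + 21318\right) + 335216 = \frac{42621}{2} + 335216 = \frac{713053}{2}$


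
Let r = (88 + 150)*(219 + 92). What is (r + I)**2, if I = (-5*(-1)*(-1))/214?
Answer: 250900752983409/45796 ≈ 5.4787e+9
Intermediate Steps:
I = -5/214 (I = (5*(-1))*(1/214) = -5*1/214 = -5/214 ≈ -0.023364)
r = 74018 (r = 238*311 = 74018)
(r + I)**2 = (74018 - 5/214)**2 = (15839847/214)**2 = 250900752983409/45796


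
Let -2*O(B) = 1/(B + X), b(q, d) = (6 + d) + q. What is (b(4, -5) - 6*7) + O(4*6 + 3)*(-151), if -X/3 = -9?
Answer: -3845/108 ≈ -35.602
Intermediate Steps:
X = 27 (X = -3*(-9) = 27)
b(q, d) = 6 + d + q
O(B) = -1/(2*(27 + B)) (O(B) = -1/(2*(B + 27)) = -1/(2*(27 + B)))
(b(4, -5) - 6*7) + O(4*6 + 3)*(-151) = ((6 - 5 + 4) - 6*7) - 1/(54 + 2*(4*6 + 3))*(-151) = (5 - 42) - 1/(54 + 2*(24 + 3))*(-151) = -37 - 1/(54 + 2*27)*(-151) = -37 - 1/(54 + 54)*(-151) = -37 - 1/108*(-151) = -37 + 151/108 = -3845/108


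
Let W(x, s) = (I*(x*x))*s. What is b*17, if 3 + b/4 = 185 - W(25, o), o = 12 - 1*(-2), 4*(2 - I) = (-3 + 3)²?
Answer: -1177624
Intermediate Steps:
I = 2 (I = 2 - (-3 + 3)²/4 = 2 - ¼*0² = 2 - ¼*0 = 2 + 0 = 2)
o = 14 (o = 12 + 2 = 14)
W(x, s) = 2*s*x² (W(x, s) = (2*(x*x))*s = (2*x²)*s = 2*s*x²)
b = -69272 (b = -12 + 4*(185 - 2*14*25²) = -12 + 4*(185 - 2*14*625) = -12 + 4*(185 - 1*17500) = -12 + 4*(185 - 17500) = -12 + 4*(-17315) = -12 - 69260 = -69272)
b*17 = -69272*17 = -1177624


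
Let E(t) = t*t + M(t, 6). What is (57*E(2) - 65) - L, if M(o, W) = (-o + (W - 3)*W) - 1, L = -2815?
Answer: 3833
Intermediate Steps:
M(o, W) = -1 - o + W*(-3 + W) (M(o, W) = (-o + (-3 + W)*W) - 1 = (-o + W*(-3 + W)) - 1 = -1 - o + W*(-3 + W))
E(t) = 17 + t² - t (E(t) = t*t + (-1 + 6² - t - 3*6) = t² + (-1 + 36 - t - 18) = t² + (17 - t) = 17 + t² - t)
(57*E(2) - 65) - L = (57*(17 + 2² - 1*2) - 65) - 1*(-2815) = (57*(17 + 4 - 2) - 65) + 2815 = (57*19 - 65) + 2815 = (1083 - 65) + 2815 = 1018 + 2815 = 3833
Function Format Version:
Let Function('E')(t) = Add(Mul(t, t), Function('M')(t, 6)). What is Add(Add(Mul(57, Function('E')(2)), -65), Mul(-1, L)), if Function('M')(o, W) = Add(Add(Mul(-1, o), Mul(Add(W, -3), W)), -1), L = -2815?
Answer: 3833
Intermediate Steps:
Function('M')(o, W) = Add(-1, Mul(-1, o), Mul(W, Add(-3, W))) (Function('M')(o, W) = Add(Add(Mul(-1, o), Mul(Add(-3, W), W)), -1) = Add(Add(Mul(-1, o), Mul(W, Add(-3, W))), -1) = Add(-1, Mul(-1, o), Mul(W, Add(-3, W))))
Function('E')(t) = Add(17, Pow(t, 2), Mul(-1, t)) (Function('E')(t) = Add(Mul(t, t), Add(-1, Pow(6, 2), Mul(-1, t), Mul(-3, 6))) = Add(Pow(t, 2), Add(-1, 36, Mul(-1, t), -18)) = Add(Pow(t, 2), Add(17, Mul(-1, t))) = Add(17, Pow(t, 2), Mul(-1, t)))
Add(Add(Mul(57, Function('E')(2)), -65), Mul(-1, L)) = Add(Add(Mul(57, Add(17, Pow(2, 2), Mul(-1, 2))), -65), Mul(-1, -2815)) = Add(Add(Mul(57, Add(17, 4, -2)), -65), 2815) = Add(Add(Mul(57, 19), -65), 2815) = Add(Add(1083, -65), 2815) = Add(1018, 2815) = 3833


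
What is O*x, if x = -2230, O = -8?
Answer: 17840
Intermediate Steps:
O*x = -8*(-2230) = 17840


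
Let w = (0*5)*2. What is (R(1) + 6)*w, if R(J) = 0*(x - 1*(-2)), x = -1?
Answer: 0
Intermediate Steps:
R(J) = 0 (R(J) = 0*(-1 - 1*(-2)) = 0*(-1 + 2) = 0*1 = 0)
w = 0 (w = 0*2 = 0)
(R(1) + 6)*w = (0 + 6)*0 = 6*0 = 0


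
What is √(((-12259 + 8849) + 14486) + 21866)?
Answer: √32942 ≈ 181.50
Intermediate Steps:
√(((-12259 + 8849) + 14486) + 21866) = √((-3410 + 14486) + 21866) = √(11076 + 21866) = √32942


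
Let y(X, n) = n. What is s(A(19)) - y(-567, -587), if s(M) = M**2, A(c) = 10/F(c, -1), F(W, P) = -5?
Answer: 591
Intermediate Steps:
A(c) = -2 (A(c) = 10/(-5) = 10*(-1/5) = -2)
s(A(19)) - y(-567, -587) = (-2)**2 - 1*(-587) = 4 + 587 = 591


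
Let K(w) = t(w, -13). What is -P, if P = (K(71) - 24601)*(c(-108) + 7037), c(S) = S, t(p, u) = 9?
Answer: 170397968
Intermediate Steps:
K(w) = 9
P = -170397968 (P = (9 - 24601)*(-108 + 7037) = -24592*6929 = -170397968)
-P = -1*(-170397968) = 170397968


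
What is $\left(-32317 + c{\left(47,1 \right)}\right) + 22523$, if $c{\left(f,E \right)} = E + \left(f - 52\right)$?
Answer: $-9798$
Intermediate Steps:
$c{\left(f,E \right)} = -52 + E + f$ ($c{\left(f,E \right)} = E + \left(-52 + f\right) = -52 + E + f$)
$\left(-32317 + c{\left(47,1 \right)}\right) + 22523 = \left(-32317 + \left(-52 + 1 + 47\right)\right) + 22523 = \left(-32317 - 4\right) + 22523 = -32321 + 22523 = -9798$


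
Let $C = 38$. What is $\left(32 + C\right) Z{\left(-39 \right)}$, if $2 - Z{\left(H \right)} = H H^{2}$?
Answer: $4152470$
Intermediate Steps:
$Z{\left(H \right)} = 2 - H^{3}$ ($Z{\left(H \right)} = 2 - H H^{2} = 2 - H^{3}$)
$\left(32 + C\right) Z{\left(-39 \right)} = \left(32 + 38\right) \left(2 - \left(-39\right)^{3}\right) = 70 \left(2 - -59319\right) = 70 \left(2 + 59319\right) = 70 \cdot 59321 = 4152470$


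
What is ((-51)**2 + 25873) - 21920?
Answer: 6554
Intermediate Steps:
((-51)**2 + 25873) - 21920 = (2601 + 25873) - 21920 = 28474 - 21920 = 6554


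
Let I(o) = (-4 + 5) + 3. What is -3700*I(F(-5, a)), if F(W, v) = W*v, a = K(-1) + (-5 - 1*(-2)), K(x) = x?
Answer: -14800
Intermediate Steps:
a = -4 (a = -1 + (-5 - 1*(-2)) = -1 + (-5 + 2) = -1 - 3 = -4)
I(o) = 4 (I(o) = 1 + 3 = 4)
-3700*I(F(-5, a)) = -3700*4 = -14800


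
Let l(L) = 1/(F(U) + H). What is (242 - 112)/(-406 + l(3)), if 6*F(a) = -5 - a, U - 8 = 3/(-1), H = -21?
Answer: -8840/27611 ≈ -0.32016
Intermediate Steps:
U = 5 (U = 8 + 3/(-1) = 8 + 3*(-1) = 8 - 3 = 5)
F(a) = -⅚ - a/6 (F(a) = (-5 - a)/6 = -⅚ - a/6)
l(L) = -3/68 (l(L) = 1/((-⅚ - ⅙*5) - 21) = 1/((-⅚ - ⅚) - 21) = 1/(-5/3 - 21) = 1/(-68/3) = -3/68)
(242 - 112)/(-406 + l(3)) = (242 - 112)/(-406 - 3/68) = 130/(-27611/68) = 130*(-68/27611) = -8840/27611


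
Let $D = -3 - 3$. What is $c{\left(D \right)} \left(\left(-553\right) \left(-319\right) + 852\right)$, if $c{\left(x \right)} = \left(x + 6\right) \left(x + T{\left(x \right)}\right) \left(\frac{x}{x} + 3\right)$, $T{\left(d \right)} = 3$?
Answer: $0$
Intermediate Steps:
$D = -6$
$c{\left(x \right)} = 4 \left(3 + x\right) \left(6 + x\right)$ ($c{\left(x \right)} = \left(x + 6\right) \left(x + 3\right) \left(\frac{x}{x} + 3\right) = \left(6 + x\right) \left(3 + x\right) \left(1 + 3\right) = \left(3 + x\right) \left(6 + x\right) 4 = 4 \left(3 + x\right) \left(6 + x\right)$)
$c{\left(D \right)} \left(\left(-553\right) \left(-319\right) + 852\right) = \left(72 + 4 \left(-6\right)^{2} + 36 \left(-6\right)\right) \left(\left(-553\right) \left(-319\right) + 852\right) = \left(72 + 4 \cdot 36 - 216\right) \left(176407 + 852\right) = \left(72 + 144 - 216\right) 177259 = 0 \cdot 177259 = 0$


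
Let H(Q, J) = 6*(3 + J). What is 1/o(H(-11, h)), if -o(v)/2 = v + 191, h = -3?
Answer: -1/382 ≈ -0.0026178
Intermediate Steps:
H(Q, J) = 18 + 6*J
o(v) = -382 - 2*v (o(v) = -2*(v + 191) = -2*(191 + v) = -382 - 2*v)
1/o(H(-11, h)) = 1/(-382 - 2*(18 + 6*(-3))) = 1/(-382 - 2*(18 - 18)) = 1/(-382 - 2*0) = 1/(-382 + 0) = 1/(-382) = -1/382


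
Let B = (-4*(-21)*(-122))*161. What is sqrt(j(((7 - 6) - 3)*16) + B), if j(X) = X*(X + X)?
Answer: 2*I*sqrt(411970) ≈ 1283.7*I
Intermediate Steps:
j(X) = 2*X**2 (j(X) = X*(2*X) = 2*X**2)
B = -1649928 (B = (84*(-122))*161 = -10248*161 = -1649928)
sqrt(j(((7 - 6) - 3)*16) + B) = sqrt(2*(((7 - 6) - 3)*16)**2 - 1649928) = sqrt(2*((1 - 3)*16)**2 - 1649928) = sqrt(2*(-2*16)**2 - 1649928) = sqrt(2*(-32)**2 - 1649928) = sqrt(2*1024 - 1649928) = sqrt(2048 - 1649928) = sqrt(-1647880) = 2*I*sqrt(411970)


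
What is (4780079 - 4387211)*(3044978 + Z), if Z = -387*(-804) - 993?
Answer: 1318124391444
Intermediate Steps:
Z = 310155 (Z = 311148 - 993 = 310155)
(4780079 - 4387211)*(3044978 + Z) = (4780079 - 4387211)*(3044978 + 310155) = 392868*3355133 = 1318124391444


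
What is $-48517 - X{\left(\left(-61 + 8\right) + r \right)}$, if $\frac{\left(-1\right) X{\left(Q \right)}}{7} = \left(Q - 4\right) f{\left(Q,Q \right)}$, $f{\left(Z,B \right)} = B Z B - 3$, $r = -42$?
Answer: $594114437$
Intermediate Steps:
$f{\left(Z,B \right)} = -3 + Z B^{2}$ ($f{\left(Z,B \right)} = Z B^{2} - 3 = -3 + Z B^{2}$)
$X{\left(Q \right)} = - 7 \left(-4 + Q\right) \left(-3 + Q^{3}\right)$ ($X{\left(Q \right)} = - 7 \left(Q - 4\right) \left(-3 + Q Q^{2}\right) = - 7 \left(-4 + Q\right) \left(-3 + Q^{3}\right)$)
$-48517 - X{\left(\left(-61 + 8\right) + r \right)} = -48517 - - 7 \left(-4 + \left(\left(-61 + 8\right) - 42\right)\right) \left(-3 + \left(\left(-61 + 8\right) - 42\right)^{3}\right) = -48517 - - 7 \left(-4 - 95\right) \left(-3 + \left(-53 - 42\right)^{3}\right) = -48517 - - 7 \left(-4 - 95\right) \left(-3 + \left(-95\right)^{3}\right) = -48517 - \left(-7\right) \left(-99\right) \left(-3 - 857375\right) = -48517 - \left(-7\right) \left(-99\right) \left(-857378\right) = -48517 - -594162954 = -48517 + 594162954 = 594114437$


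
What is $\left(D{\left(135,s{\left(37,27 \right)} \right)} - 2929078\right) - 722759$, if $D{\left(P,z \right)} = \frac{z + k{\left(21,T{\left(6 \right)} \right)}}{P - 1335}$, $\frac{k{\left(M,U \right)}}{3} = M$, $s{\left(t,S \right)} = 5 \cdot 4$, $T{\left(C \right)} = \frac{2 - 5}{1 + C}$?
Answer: $- \frac{4382204483}{1200} \approx -3.6518 \cdot 10^{6}$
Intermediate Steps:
$T{\left(C \right)} = - \frac{3}{1 + C}$
$s{\left(t,S \right)} = 20$
$k{\left(M,U \right)} = 3 M$
$D{\left(P,z \right)} = \frac{63 + z}{-1335 + P}$ ($D{\left(P,z \right)} = \frac{z + 3 \cdot 21}{P - 1335} = \frac{z + 63}{-1335 + P} = \frac{63 + z}{-1335 + P}$)
$\left(D{\left(135,s{\left(37,27 \right)} \right)} - 2929078\right) - 722759 = \left(\frac{63 + 20}{-1335 + 135} - 2929078\right) - 722759 = \left(\frac{1}{-1200} \cdot 83 - 2929078\right) - 722759 = \left(\left(- \frac{1}{1200}\right) 83 - 2929078\right) - 722759 = \left(- \frac{83}{1200} - 2929078\right) - 722759 = - \frac{3514893683}{1200} - 722759 = - \frac{4382204483}{1200}$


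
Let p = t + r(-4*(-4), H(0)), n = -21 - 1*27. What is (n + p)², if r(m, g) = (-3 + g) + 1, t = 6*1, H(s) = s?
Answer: 1936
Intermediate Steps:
t = 6
r(m, g) = -2 + g
n = -48 (n = -21 - 27 = -48)
p = 4 (p = 6 + (-2 + 0) = 6 - 2 = 4)
(n + p)² = (-48 + 4)² = (-44)² = 1936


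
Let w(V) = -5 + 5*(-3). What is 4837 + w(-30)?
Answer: 4817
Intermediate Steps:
w(V) = -20 (w(V) = -5 - 15 = -20)
4837 + w(-30) = 4837 - 20 = 4817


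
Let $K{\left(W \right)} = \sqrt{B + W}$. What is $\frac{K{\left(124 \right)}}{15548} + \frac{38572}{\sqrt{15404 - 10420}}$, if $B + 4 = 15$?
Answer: $\frac{3 \sqrt{15}}{15548} + \frac{9643 \sqrt{1246}}{623} \approx 546.37$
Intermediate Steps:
$B = 11$ ($B = -4 + 15 = 11$)
$K{\left(W \right)} = \sqrt{11 + W}$
$\frac{K{\left(124 \right)}}{15548} + \frac{38572}{\sqrt{15404 - 10420}} = \frac{\sqrt{11 + 124}}{15548} + \frac{38572}{\sqrt{15404 - 10420}} = \sqrt{135} \cdot \frac{1}{15548} + \frac{38572}{\sqrt{4984}} = 3 \sqrt{15} \cdot \frac{1}{15548} + \frac{38572}{2 \sqrt{1246}} = \frac{3 \sqrt{15}}{15548} + 38572 \frac{\sqrt{1246}}{2492} = \frac{3 \sqrt{15}}{15548} + \frac{9643 \sqrt{1246}}{623}$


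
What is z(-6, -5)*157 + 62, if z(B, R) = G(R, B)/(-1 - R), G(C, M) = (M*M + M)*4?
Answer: 4772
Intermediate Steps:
G(C, M) = 4*M + 4*M² (G(C, M) = (M² + M)*4 = (M + M²)*4 = 4*M + 4*M²)
z(B, R) = 4*B*(1 + B)/(-1 - R) (z(B, R) = (4*B*(1 + B))/(-1 - R) = 4*B*(1 + B)/(-1 - R))
z(-6, -5)*157 + 62 = -4*(-6)*(1 - 6)/(1 - 5)*157 + 62 = -4*(-6)*(-5)/(-4)*157 + 62 = -4*(-6)*(-¼)*(-5)*157 + 62 = 30*157 + 62 = 4710 + 62 = 4772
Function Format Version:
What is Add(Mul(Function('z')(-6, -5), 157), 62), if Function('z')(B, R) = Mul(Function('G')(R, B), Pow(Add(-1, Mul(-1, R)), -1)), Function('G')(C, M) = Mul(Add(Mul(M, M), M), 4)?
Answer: 4772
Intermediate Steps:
Function('G')(C, M) = Add(Mul(4, M), Mul(4, Pow(M, 2))) (Function('G')(C, M) = Mul(Add(Pow(M, 2), M), 4) = Mul(Add(M, Pow(M, 2)), 4) = Add(Mul(4, M), Mul(4, Pow(M, 2))))
Function('z')(B, R) = Mul(4, B, Pow(Add(-1, Mul(-1, R)), -1), Add(1, B)) (Function('z')(B, R) = Mul(Mul(4, B, Add(1, B)), Pow(Add(-1, Mul(-1, R)), -1)) = Mul(4, B, Pow(Add(-1, Mul(-1, R)), -1), Add(1, B)))
Add(Mul(Function('z')(-6, -5), 157), 62) = Add(Mul(Mul(-4, -6, Pow(Add(1, -5), -1), Add(1, -6)), 157), 62) = Add(Mul(Mul(-4, -6, Pow(-4, -1), -5), 157), 62) = Add(Mul(Mul(-4, -6, Rational(-1, 4), -5), 157), 62) = Add(Mul(30, 157), 62) = Add(4710, 62) = 4772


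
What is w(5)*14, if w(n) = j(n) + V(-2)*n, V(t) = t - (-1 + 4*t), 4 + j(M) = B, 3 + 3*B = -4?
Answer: 1204/3 ≈ 401.33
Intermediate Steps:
B = -7/3 (B = -1 + (1/3)*(-4) = -1 - 4/3 = -7/3 ≈ -2.3333)
j(M) = -19/3 (j(M) = -4 - 7/3 = -19/3)
V(t) = 1 - 3*t (V(t) = t + (1 - 4*t) = 1 - 3*t)
w(n) = -19/3 + 7*n (w(n) = -19/3 + (1 - 3*(-2))*n = -19/3 + (1 + 6)*n = -19/3 + 7*n)
w(5)*14 = (-19/3 + 7*5)*14 = (-19/3 + 35)*14 = (86/3)*14 = 1204/3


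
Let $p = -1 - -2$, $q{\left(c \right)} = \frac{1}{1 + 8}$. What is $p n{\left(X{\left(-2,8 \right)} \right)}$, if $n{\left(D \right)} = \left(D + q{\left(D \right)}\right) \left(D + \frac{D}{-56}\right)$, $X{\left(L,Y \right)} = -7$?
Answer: $\frac{1705}{36} \approx 47.361$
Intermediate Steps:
$q{\left(c \right)} = \frac{1}{9}$
$n{\left(D \right)} = \frac{55 D \left(\frac{1}{9} + D\right)}{56}$ ($n{\left(D \right)} = \left(D + \frac{1}{9}\right) \left(D + \frac{D}{-56}\right) = \left(\frac{1}{9} + D\right) \left(D + D \left(- \frac{1}{56}\right)\right) = \left(\frac{1}{9} + D\right) \left(D - \frac{D}{56}\right) = \left(\frac{1}{9} + D\right) \frac{55 D}{56} = \frac{55 D \left(\frac{1}{9} + D\right)}{56}$)
$p = 1$ ($p = -1 + 2 = 1$)
$p n{\left(X{\left(-2,8 \right)} \right)} = 1 \cdot \frac{55}{504} \left(-7\right) \left(1 + 9 \left(-7\right)\right) = 1 \cdot \frac{55}{504} \left(-7\right) \left(1 - 63\right) = 1 \cdot \frac{55}{504} \left(-7\right) \left(-62\right) = 1 \cdot \frac{1705}{36} = \frac{1705}{36}$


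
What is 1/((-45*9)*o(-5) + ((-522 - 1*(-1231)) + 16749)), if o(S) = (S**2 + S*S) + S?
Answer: -1/767 ≈ -0.0013038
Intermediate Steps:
o(S) = S + 2*S**2 (o(S) = (S**2 + S**2) + S = 2*S**2 + S = S + 2*S**2)
1/((-45*9)*o(-5) + ((-522 - 1*(-1231)) + 16749)) = 1/((-45*9)*(-5*(1 + 2*(-5))) + ((-522 - 1*(-1231)) + 16749)) = 1/(-(-2025)*(1 - 10) + ((-522 + 1231) + 16749)) = 1/(-(-2025)*(-9) + (709 + 16749)) = 1/(-405*45 + 17458) = 1/(-18225 + 17458) = 1/(-767) = -1/767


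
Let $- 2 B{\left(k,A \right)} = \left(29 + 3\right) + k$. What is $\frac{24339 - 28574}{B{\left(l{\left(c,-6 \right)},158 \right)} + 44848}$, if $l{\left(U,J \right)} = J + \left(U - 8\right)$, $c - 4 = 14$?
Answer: $- \frac{847}{8966} \approx -0.094468$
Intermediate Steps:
$c = 18$ ($c = 4 + 14 = 18$)
$l{\left(U,J \right)} = -8 + J + U$ ($l{\left(U,J \right)} = J + \left(-8 + U\right) = -8 + J + U$)
$B{\left(k,A \right)} = -16 - \frac{k}{2}$ ($B{\left(k,A \right)} = - \frac{\left(29 + 3\right) + k}{2} = - \frac{32 + k}{2} = -16 - \frac{k}{2}$)
$\frac{24339 - 28574}{B{\left(l{\left(c,-6 \right)},158 \right)} + 44848} = \frac{24339 - 28574}{\left(-16 - \frac{-8 - 6 + 18}{2}\right) + 44848} = - \frac{4235}{\left(-16 - 2\right) + 44848} = - \frac{4235}{-18 + 44848} = - \frac{4235}{44830} = \left(-4235\right) \frac{1}{44830} = - \frac{847}{8966}$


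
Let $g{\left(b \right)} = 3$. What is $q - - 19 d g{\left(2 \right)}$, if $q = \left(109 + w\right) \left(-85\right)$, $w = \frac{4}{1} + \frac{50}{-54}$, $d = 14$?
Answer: $- \frac{235664}{27} \approx -8728.3$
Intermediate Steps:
$w = \frac{83}{27}$ ($w = 4 \cdot 1 + 50 \left(- \frac{1}{54}\right) = 4 - \frac{25}{27} = \frac{83}{27} \approx 3.0741$)
$q = - \frac{257210}{27}$ ($q = \left(109 + \frac{83}{27}\right) \left(-85\right) = \frac{3026}{27} \left(-85\right) = - \frac{257210}{27} \approx -9526.3$)
$q - - 19 d g{\left(2 \right)} = - \frac{257210}{27} - \left(-19\right) 14 \cdot 3 = - \frac{257210}{27} - \left(-266\right) 3 = - \frac{257210}{27} - -798 = - \frac{257210}{27} + 798 = - \frac{235664}{27}$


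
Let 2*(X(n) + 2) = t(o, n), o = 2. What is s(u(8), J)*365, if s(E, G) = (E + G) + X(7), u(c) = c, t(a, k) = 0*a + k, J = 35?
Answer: 32485/2 ≈ 16243.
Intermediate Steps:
t(a, k) = k (t(a, k) = 0 + k = k)
X(n) = -2 + n/2
s(E, G) = 3/2 + E + G (s(E, G) = (E + G) + (-2 + (½)*7) = (E + G) + (-2 + 7/2) = (E + G) + 3/2 = 3/2 + E + G)
s(u(8), J)*365 = (3/2 + 8 + 35)*365 = (89/2)*365 = 32485/2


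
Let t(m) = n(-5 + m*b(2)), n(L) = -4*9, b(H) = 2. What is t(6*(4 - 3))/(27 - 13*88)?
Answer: 36/1117 ≈ 0.032229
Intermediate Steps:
n(L) = -36
t(m) = -36
t(6*(4 - 3))/(27 - 13*88) = -36/(27 - 13*88) = -36/(27 - 1144) = -36/(-1117) = -36*(-1/1117) = 36/1117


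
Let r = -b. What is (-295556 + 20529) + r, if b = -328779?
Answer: 53752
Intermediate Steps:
r = 328779 (r = -1*(-328779) = 328779)
(-295556 + 20529) + r = (-295556 + 20529) + 328779 = -275027 + 328779 = 53752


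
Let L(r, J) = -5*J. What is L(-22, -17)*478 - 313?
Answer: 40317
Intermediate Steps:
L(-22, -17)*478 - 313 = -5*(-17)*478 - 313 = 85*478 - 313 = 40630 - 313 = 40317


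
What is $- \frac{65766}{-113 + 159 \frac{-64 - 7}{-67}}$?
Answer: $- \frac{2203161}{1859} \approx -1185.1$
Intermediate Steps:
$- \frac{65766}{-113 + 159 \frac{-64 - 7}{-67}} = - \frac{65766}{-113 + 159 \left(\left(-71\right) \left(- \frac{1}{67}\right)\right)} = - \frac{65766}{-113 + 159 \cdot \frac{71}{67}} = - \frac{65766}{-113 + \frac{11289}{67}} = - \frac{65766}{\frac{3718}{67}} = \left(-65766\right) \frac{67}{3718} = - \frac{2203161}{1859}$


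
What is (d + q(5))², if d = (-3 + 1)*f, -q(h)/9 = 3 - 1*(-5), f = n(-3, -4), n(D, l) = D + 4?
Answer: 5476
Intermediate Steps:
n(D, l) = 4 + D
f = 1 (f = 4 - 3 = 1)
q(h) = -72 (q(h) = -9*(3 - 1*(-5)) = -9*(3 + 5) = -9*8 = -72)
d = -2 (d = (-3 + 1)*1 = -2*1 = -2)
(d + q(5))² = (-2 - 72)² = (-74)² = 5476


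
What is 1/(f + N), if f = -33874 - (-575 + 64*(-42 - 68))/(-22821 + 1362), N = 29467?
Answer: -21459/94577428 ≈ -0.00022689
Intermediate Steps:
f = -726909781/21459 (f = -33874 - (-575 + 64*(-110))/(-21459) = -33874 - (-575 - 7040)*(-1)/21459 = -33874 - (-7615)*(-1)/21459 = -33874 - 1*7615/21459 = -33874 - 7615/21459 = -726909781/21459 ≈ -33874.)
1/(f + N) = 1/(-726909781/21459 + 29467) = 1/(-94577428/21459) = -21459/94577428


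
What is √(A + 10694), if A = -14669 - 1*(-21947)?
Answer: 2*√4493 ≈ 134.06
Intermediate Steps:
A = 7278 (A = -14669 + 21947 = 7278)
√(A + 10694) = √(7278 + 10694) = √17972 = 2*√4493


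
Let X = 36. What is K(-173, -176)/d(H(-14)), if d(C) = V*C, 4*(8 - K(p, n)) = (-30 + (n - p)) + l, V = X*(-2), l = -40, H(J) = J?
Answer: 5/192 ≈ 0.026042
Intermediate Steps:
V = -72 (V = 36*(-2) = -72)
K(p, n) = 51/2 - n/4 + p/4 (K(p, n) = 8 - ((-30 + (n - p)) - 40)/4 = 8 - ((-30 + n - p) - 40)/4 = 8 - (-70 + n - p)/4 = 8 + (35/2 - n/4 + p/4) = 51/2 - n/4 + p/4)
d(C) = -72*C
K(-173, -176)/d(H(-14)) = (51/2 - ¼*(-176) + (¼)*(-173))/((-72*(-14))) = (51/2 + 44 - 173/4)/1008 = (105/4)*(1/1008) = 5/192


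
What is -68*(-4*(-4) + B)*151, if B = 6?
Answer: -225896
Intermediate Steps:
-68*(-4*(-4) + B)*151 = -68*(-4*(-4) + 6)*151 = -68*(16 + 6)*151 = -68*22*151 = -1496*151 = -225896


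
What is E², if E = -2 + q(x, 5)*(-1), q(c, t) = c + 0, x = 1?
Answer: 9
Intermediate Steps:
q(c, t) = c
E = -3 (E = -2 + 1*(-1) = -2 - 1 = -3)
E² = (-3)² = 9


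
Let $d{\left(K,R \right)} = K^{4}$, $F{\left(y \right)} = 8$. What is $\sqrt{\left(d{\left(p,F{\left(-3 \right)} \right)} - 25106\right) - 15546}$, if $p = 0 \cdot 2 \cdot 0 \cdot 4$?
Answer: $2 i \sqrt{10163} \approx 201.62 i$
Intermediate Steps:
$p = 0$ ($p = 0 \cdot 0 = 0$)
$\sqrt{\left(d{\left(p,F{\left(-3 \right)} \right)} - 25106\right) - 15546} = \sqrt{\left(0^{4} - 25106\right) - 15546} = \sqrt{\left(0 - 25106\right) - 15546} = \sqrt{-25106 - 15546} = \sqrt{-40652} = 2 i \sqrt{10163}$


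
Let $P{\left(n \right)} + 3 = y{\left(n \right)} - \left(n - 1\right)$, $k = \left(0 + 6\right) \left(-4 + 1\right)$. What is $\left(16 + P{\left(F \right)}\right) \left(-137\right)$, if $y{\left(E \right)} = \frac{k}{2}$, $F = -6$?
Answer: $-1507$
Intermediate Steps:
$k = -18$ ($k = 6 \left(-3\right) = -18$)
$y{\left(E \right)} = -9$ ($y{\left(E \right)} = - \frac{18}{2} = \left(-18\right) \frac{1}{2} = -9$)
$P{\left(n \right)} = -11 - n$ ($P{\left(n \right)} = -3 - \left(9 - 1 + n\right) = -3 - \left(8 + n\right) = -11 - n$)
$\left(16 + P{\left(F \right)}\right) \left(-137\right) = \left(16 - 5\right) \left(-137\right) = 11 \left(-137\right) = -1507$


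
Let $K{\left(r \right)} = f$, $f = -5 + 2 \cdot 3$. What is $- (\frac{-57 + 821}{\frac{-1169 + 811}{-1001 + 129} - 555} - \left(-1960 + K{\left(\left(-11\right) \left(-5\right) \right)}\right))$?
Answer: $- \frac{473355055}{241801} \approx -1957.6$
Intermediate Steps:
$f = 1$ ($f = -5 + 6 = 1$)
$K{\left(r \right)} = 1$
$- (\frac{-57 + 821}{\frac{-1169 + 811}{-1001 + 129} - 555} - \left(-1960 + K{\left(\left(-11\right) \left(-5\right) \right)}\right)) = - (\frac{-57 + 821}{\frac{-1169 + 811}{-1001 + 129} - 555} + \left(1960 - 1\right)) = - (\frac{764}{- \frac{358}{-872} - 555} + \left(1960 - 1\right)) = - (\frac{764}{\left(-358\right) \left(- \frac{1}{872}\right) - 555} + 1959) = - (\frac{764}{\frac{179}{436} - 555} + 1959) = - (\frac{764}{- \frac{241801}{436}} + 1959) = - (764 \left(- \frac{436}{241801}\right) + 1959) = - (- \frac{333104}{241801} + 1959) = \left(-1\right) \frac{473355055}{241801} = - \frac{473355055}{241801}$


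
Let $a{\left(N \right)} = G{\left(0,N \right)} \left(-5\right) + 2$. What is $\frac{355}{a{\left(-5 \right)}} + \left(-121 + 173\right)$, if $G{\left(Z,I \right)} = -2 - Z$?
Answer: $\frac{979}{12} \approx 81.583$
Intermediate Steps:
$a{\left(N \right)} = 12$ ($a{\left(N \right)} = \left(-2 - 0\right) \left(-5\right) + 2 = \left(-2 + 0\right) \left(-5\right) + 2 = \left(-2\right) \left(-5\right) + 2 = 10 + 2 = 12$)
$\frac{355}{a{\left(-5 \right)}} + \left(-121 + 173\right) = \frac{355}{12} + \left(-121 + 173\right) = 355 \cdot \frac{1}{12} + 52 = \frac{355}{12} + 52 = \frac{979}{12}$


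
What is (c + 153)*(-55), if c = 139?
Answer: -16060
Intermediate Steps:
(c + 153)*(-55) = (139 + 153)*(-55) = 292*(-55) = -16060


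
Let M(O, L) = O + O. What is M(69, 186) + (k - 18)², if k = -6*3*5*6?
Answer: 311502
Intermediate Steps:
k = -540 (k = -90*6 = -6*90 = -540)
M(O, L) = 2*O
M(69, 186) + (k - 18)² = 2*69 + (-540 - 18)² = 138 + (-558)² = 138 + 311364 = 311502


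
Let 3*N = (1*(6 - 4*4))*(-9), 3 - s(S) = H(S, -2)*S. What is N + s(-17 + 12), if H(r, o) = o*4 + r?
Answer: -32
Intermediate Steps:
H(r, o) = r + 4*o (H(r, o) = 4*o + r = r + 4*o)
s(S) = 3 - S*(-8 + S) (s(S) = 3 - (S + 4*(-2))*S = 3 - (S - 8)*S = 3 - (-8 + S)*S = 3 - S*(-8 + S))
N = 30 (N = ((1*(6 - 4*4))*(-9))/3 = ((1*(6 - 16))*(-9))/3 = ((1*(-10))*(-9))/3 = (-10*(-9))/3 = (1/3)*90 = 30)
N + s(-17 + 12) = 30 + (3 - (-17 + 12)*(-8 + (-17 + 12))) = 30 + (3 - 1*(-5)*(-8 - 5)) = 30 + (3 - 1*(-5)*(-13)) = 30 + (3 - 65) = 30 - 62 = -32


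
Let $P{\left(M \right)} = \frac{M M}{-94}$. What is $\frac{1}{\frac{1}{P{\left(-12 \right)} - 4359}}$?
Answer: $- \frac{204945}{47} \approx -4360.5$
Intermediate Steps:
$P{\left(M \right)} = - \frac{M^{2}}{94}$ ($P{\left(M \right)} = M^{2} \left(- \frac{1}{94}\right) = - \frac{M^{2}}{94}$)
$\frac{1}{\frac{1}{P{\left(-12 \right)} - 4359}} = \frac{1}{\frac{1}{- \frac{\left(-12\right)^{2}}{94} - 4359}} = \frac{1}{\frac{1}{\left(- \frac{1}{94}\right) 144 - 4359}} = \frac{1}{\frac{1}{- \frac{72}{47} - 4359}} = \frac{1}{\frac{1}{- \frac{204945}{47}}} = \frac{1}{- \frac{47}{204945}} = - \frac{204945}{47}$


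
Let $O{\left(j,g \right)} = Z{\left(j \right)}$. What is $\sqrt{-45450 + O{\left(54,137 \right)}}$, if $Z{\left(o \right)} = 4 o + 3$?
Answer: $i \sqrt{45231} \approx 212.68 i$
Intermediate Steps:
$Z{\left(o \right)} = 3 + 4 o$
$O{\left(j,g \right)} = 3 + 4 j$
$\sqrt{-45450 + O{\left(54,137 \right)}} = \sqrt{-45450 + \left(3 + 4 \cdot 54\right)} = \sqrt{-45450 + \left(3 + 216\right)} = \sqrt{-45450 + 219} = \sqrt{-45231} = i \sqrt{45231}$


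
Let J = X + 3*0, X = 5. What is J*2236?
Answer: 11180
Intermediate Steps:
J = 5 (J = 5 + 3*0 = 5 + 0 = 5)
J*2236 = 5*2236 = 11180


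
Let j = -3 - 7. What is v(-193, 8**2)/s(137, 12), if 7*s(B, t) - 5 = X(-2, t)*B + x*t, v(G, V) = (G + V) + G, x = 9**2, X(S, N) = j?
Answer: 2254/393 ≈ 5.7354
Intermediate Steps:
j = -10
X(S, N) = -10
x = 81
v(G, V) = V + 2*G
s(B, t) = 5/7 - 10*B/7 + 81*t/7 (s(B, t) = 5/7 + (-10*B + 81*t)/7 = 5/7 + (-10*B/7 + 81*t/7) = 5/7 - 10*B/7 + 81*t/7)
v(-193, 8**2)/s(137, 12) = (8**2 + 2*(-193))/(5/7 - 10/7*137 + (81/7)*12) = (64 - 386)/(5/7 - 1370/7 + 972/7) = -322/(-393/7) = -322*(-7/393) = 2254/393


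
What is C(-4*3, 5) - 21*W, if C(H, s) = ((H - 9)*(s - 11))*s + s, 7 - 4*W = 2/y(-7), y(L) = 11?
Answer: 26365/44 ≈ 599.20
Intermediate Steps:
W = 75/44 (W = 7/4 - 1/(2*11) = 7/4 - ¼*2/11 = 7/4 - 1/22 = 75/44 ≈ 1.7045)
C(H, s) = s + s*(-11 + s)*(-9 + H) (C(H, s) = ((-9 + H)*(-11 + s))*s + s = ((-11 + s)*(-9 + H))*s + s = s*(-11 + s)*(-9 + H) + s = s + s*(-11 + s)*(-9 + H))
C(-4*3, 5) - 21*W = 5*(100 - (-44)*3 - 9*5 - 4*3*5) - 21*75/44 = 5*(100 - 11*(-12) - 45 - 12*5) - 1575/44 = 5*(100 + 132 - 45 - 60) - 1575/44 = 5*127 - 1575/44 = 635 - 1575/44 = 26365/44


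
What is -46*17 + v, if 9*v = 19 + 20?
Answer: -2333/3 ≈ -777.67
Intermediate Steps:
v = 13/3 (v = (19 + 20)/9 = (⅑)*39 = 13/3 ≈ 4.3333)
-46*17 + v = -46*17 + 13/3 = -782 + 13/3 = -2333/3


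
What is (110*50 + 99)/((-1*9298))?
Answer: -5599/9298 ≈ -0.60217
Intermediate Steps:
(110*50 + 99)/((-1*9298)) = (5500 + 99)/(-9298) = 5599*(-1/9298) = -5599/9298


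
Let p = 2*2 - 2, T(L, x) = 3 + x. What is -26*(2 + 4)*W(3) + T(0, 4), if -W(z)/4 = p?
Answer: 1255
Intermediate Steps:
p = 2 (p = 4 - 2 = 2)
W(z) = -8 (W(z) = -4*2 = -8)
-26*(2 + 4)*W(3) + T(0, 4) = -26*(2 + 4)*(-8) + (3 + 4) = -156*(-8) + 7 = -26*(-48) + 7 = 1248 + 7 = 1255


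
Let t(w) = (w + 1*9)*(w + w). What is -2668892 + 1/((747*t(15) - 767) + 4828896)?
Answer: -14321191736347/5365969 ≈ -2.6689e+6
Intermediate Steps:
t(w) = 2*w*(9 + w) (t(w) = (w + 9)*(2*w) = (9 + w)*(2*w) = 2*w*(9 + w))
-2668892 + 1/((747*t(15) - 767) + 4828896) = -2668892 + 1/((747*(2*15*(9 + 15)) - 767) + 4828896) = -2668892 + 1/((747*(2*15*24) - 767) + 4828896) = -2668892 + 1/((747*720 - 767) + 4828896) = -2668892 + 1/((537840 - 767) + 4828896) = -2668892 + 1/(537073 + 4828896) = -2668892 + 1/5365969 = -14321191736347/5365969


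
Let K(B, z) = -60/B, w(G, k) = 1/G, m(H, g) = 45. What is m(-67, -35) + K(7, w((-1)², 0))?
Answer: 255/7 ≈ 36.429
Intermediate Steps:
m(-67, -35) + K(7, w((-1)², 0)) = 45 - 60/7 = 255/7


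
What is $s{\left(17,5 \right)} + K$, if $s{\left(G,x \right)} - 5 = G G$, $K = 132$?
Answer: $426$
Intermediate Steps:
$s{\left(G,x \right)} = 5 + G^{2}$ ($s{\left(G,x \right)} = 5 + G G = 5 + G^{2}$)
$s{\left(17,5 \right)} + K = \left(5 + 17^{2}\right) + 132 = \left(5 + 289\right) + 132 = 294 + 132 = 426$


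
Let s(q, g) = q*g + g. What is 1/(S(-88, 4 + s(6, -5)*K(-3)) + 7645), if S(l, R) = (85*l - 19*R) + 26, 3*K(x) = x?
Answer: -1/550 ≈ -0.0018182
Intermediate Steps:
K(x) = x/3
s(q, g) = g + g*q (s(q, g) = g*q + g = g + g*q)
S(l, R) = 26 - 19*R + 85*l (S(l, R) = (-19*R + 85*l) + 26 = 26 - 19*R + 85*l)
1/(S(-88, 4 + s(6, -5)*K(-3)) + 7645) = 1/((26 - 19*(4 + (-5*(1 + 6))*((1/3)*(-3))) + 85*(-88)) + 7645) = 1/((26 - 19*(4 - 5*7*(-1)) - 7480) + 7645) = 1/((26 - 19*(4 - 35*(-1)) - 7480) + 7645) = 1/((26 - 19*(4 + 35) - 7480) + 7645) = 1/((26 - 19*39 - 7480) + 7645) = 1/((26 - 741 - 7480) + 7645) = 1/(-8195 + 7645) = 1/(-550) = -1/550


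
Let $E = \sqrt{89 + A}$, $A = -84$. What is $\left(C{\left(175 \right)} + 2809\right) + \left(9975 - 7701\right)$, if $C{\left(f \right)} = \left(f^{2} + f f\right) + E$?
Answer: $66333 + \sqrt{5} \approx 66335.0$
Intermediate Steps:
$E = \sqrt{5}$ ($E = \sqrt{89 - 84} = \sqrt{5} \approx 2.2361$)
$C{\left(f \right)} = \sqrt{5} + 2 f^{2}$ ($C{\left(f \right)} = \left(f^{2} + f f\right) + \sqrt{5} = \left(f^{2} + f^{2}\right) + \sqrt{5} = 2 f^{2} + \sqrt{5} = \sqrt{5} + 2 f^{2}$)
$\left(C{\left(175 \right)} + 2809\right) + \left(9975 - 7701\right) = \left(\left(\sqrt{5} + 2 \cdot 175^{2}\right) + 2809\right) + \left(9975 - 7701\right) = \left(\left(\sqrt{5} + 2 \cdot 30625\right) + 2809\right) + 2274 = \left(\left(\sqrt{5} + 61250\right) + 2809\right) + 2274 = \left(\left(61250 + \sqrt{5}\right) + 2809\right) + 2274 = \left(64059 + \sqrt{5}\right) + 2274 = 66333 + \sqrt{5}$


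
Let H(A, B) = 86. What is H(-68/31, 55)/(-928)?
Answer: -43/464 ≈ -0.092672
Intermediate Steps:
H(-68/31, 55)/(-928) = 86/(-928) = 86*(-1/928) = -43/464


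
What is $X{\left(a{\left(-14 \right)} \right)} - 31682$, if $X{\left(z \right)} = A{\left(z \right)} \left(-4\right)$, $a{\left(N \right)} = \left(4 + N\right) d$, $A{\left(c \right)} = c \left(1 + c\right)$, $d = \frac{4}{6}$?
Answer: $- \frac{286498}{9} \approx -31833.0$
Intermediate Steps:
$d = \frac{2}{3}$ ($d = 4 \cdot \frac{1}{6} = \frac{2}{3} \approx 0.66667$)
$a{\left(N \right)} = \frac{8}{3} + \frac{2 N}{3}$ ($a{\left(N \right)} = \left(4 + N\right) \frac{2}{3} = \frac{8}{3} + \frac{2 N}{3}$)
$X{\left(z \right)} = - 4 z \left(1 + z\right)$ ($X{\left(z \right)} = z \left(1 + z\right) \left(-4\right) = - 4 z \left(1 + z\right)$)
$X{\left(a{\left(-14 \right)} \right)} - 31682 = - 4 \left(\frac{8}{3} + \frac{2}{3} \left(-14\right)\right) \left(1 + \left(\frac{8}{3} + \frac{2}{3} \left(-14\right)\right)\right) - 31682 = - 4 \left(\frac{8}{3} - \frac{28}{3}\right) \left(1 + \left(\frac{8}{3} - \frac{28}{3}\right)\right) - 31682 = \left(-4\right) \left(- \frac{20}{3}\right) \left(1 - \frac{20}{3}\right) - 31682 = \left(-4\right) \left(- \frac{20}{3}\right) \left(- \frac{17}{3}\right) - 31682 = - \frac{1360}{9} - 31682 = - \frac{286498}{9}$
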